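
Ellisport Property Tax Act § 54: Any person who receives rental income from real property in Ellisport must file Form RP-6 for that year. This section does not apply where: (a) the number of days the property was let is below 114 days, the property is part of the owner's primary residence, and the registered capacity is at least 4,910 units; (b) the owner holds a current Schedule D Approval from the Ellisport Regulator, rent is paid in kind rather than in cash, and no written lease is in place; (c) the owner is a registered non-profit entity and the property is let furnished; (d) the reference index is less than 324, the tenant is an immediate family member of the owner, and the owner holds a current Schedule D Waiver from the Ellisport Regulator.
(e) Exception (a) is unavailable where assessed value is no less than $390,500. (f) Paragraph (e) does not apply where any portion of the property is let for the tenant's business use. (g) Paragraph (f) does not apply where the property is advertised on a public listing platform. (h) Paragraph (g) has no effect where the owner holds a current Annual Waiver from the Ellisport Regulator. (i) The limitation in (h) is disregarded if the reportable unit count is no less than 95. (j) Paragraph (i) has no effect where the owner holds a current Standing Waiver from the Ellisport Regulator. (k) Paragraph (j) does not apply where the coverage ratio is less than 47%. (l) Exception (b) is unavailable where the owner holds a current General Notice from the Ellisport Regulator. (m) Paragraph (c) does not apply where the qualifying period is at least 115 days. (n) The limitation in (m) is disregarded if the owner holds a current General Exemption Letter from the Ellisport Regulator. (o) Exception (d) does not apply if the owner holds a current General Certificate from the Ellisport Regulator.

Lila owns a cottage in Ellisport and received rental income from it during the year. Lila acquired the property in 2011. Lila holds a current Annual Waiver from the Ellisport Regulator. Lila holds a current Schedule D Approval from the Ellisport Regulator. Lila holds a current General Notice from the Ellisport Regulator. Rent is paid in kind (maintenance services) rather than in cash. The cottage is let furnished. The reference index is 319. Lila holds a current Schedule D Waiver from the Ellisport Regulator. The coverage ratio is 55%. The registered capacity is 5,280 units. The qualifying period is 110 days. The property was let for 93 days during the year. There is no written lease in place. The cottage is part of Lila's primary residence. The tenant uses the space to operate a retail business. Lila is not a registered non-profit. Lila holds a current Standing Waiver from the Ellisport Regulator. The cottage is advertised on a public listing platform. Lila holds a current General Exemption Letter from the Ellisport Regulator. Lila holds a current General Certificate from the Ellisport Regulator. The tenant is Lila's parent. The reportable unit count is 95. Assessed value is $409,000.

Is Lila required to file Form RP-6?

No — exception (a) applies; Lila is not required to file Form RP-6.

All of (a)'s requirements are met (the number of days the property was let is 93 days, below the 114 days limit; the cottage is part of the primary residence; the registered capacity is 5,280 units, meeting the 4,910 units threshold). Considering the limiting provisions: (e) would limit (a) — assessed value is $409,000, meeting the $390,500 threshold — but (f) sets (e) aside: (f) is engaged — the space is let for business use. (g) is engaged (the property is publicly advertised), but is overridden by (h): (h) operates — a current Annual Waiver is held. (i) would limit (h) — the reportable unit count is 95, meeting the 95 threshold — but (j) sets (i) aside: (j) operates against (i): a current Standing Waiver is held. (k) does not operate here (the coverage ratio is 55%, not less than 47%), so (j) stands. (a) remains available.
Exception (b)'s conditions are all satisfied: a current Schedule D Approval is held; rent is paid in kind; there is no written lease. Turning to paragraph (l): (l) operates against (b): a current General Notice is held. (b) is therefore removed.
Exception (c) fails — Lila is not a registered non-profit.
Exception (d): the reference index is 319, less than the 324 limit; the tenant is an immediate family member; a current Schedule D Waiver is held — every condition holds. However, paragraph (o) must be considered: (o) operates against (d): a current General Certificate is held. (d) is therefore removed.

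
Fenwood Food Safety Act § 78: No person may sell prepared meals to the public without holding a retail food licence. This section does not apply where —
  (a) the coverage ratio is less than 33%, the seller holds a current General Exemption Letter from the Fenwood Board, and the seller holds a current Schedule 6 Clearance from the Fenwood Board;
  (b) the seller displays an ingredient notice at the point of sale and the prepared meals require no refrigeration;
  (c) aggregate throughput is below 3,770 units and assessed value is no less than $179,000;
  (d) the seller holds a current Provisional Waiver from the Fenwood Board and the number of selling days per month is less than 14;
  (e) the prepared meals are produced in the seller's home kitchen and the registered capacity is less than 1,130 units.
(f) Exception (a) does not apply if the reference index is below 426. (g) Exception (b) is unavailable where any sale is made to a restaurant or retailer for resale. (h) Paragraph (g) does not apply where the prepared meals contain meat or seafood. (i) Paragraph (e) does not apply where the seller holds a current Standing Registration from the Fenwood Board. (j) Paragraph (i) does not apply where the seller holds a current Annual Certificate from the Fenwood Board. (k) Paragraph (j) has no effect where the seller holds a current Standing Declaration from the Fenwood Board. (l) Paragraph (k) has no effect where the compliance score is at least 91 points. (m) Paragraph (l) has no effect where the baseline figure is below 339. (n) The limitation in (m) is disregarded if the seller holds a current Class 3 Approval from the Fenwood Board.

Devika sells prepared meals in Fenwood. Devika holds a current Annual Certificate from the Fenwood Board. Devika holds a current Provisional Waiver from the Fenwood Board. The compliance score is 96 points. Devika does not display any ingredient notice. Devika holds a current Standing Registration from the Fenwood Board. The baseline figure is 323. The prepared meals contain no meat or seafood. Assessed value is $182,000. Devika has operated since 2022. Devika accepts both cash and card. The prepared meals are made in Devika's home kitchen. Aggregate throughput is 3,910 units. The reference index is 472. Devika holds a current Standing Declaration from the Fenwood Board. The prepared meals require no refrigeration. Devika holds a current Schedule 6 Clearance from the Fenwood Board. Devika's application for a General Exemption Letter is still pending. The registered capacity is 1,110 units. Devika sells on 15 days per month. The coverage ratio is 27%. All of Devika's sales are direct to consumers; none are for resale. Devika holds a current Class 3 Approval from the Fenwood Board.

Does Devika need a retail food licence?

Exception (a) does not apply: no current General Exemption Letter is held.
Exception (b) does not apply: no ingredient notice is displayed.
Exception (c) fails — aggregate throughput is 3,910 units, not below 3,770 units.
Exception (d) requires that the number of selling days per month is less than 14; but the number of selling days per month is 15, not less than 14, so (d) is unavailable.
Exception (e)'s conditions are all satisfied: the prepared meals are home-kitchen produced; the registered capacity is 1,110 units, less than the 1,130 units limit. Applying paragraphs (i)–(n): (i) would limit (e) — a current Standing Registration is held — but (j) sets (i) aside: (j) is engaged — a current Annual Certificate is held. (k) would limit (j) — a current Standing Declaration is held — but (l) sets (k) aside: (l) operates against (k): the compliance score is 96 points, meeting the 91 points threshold. (m) operates (the baseline figure is 323, below the 339 limit), but is set aside by (n): (n) is engaged — a current Class 3 Approval is held. Exception (e) stands.

No — exception (e) applies; Devika is not required to hold a retail food licence.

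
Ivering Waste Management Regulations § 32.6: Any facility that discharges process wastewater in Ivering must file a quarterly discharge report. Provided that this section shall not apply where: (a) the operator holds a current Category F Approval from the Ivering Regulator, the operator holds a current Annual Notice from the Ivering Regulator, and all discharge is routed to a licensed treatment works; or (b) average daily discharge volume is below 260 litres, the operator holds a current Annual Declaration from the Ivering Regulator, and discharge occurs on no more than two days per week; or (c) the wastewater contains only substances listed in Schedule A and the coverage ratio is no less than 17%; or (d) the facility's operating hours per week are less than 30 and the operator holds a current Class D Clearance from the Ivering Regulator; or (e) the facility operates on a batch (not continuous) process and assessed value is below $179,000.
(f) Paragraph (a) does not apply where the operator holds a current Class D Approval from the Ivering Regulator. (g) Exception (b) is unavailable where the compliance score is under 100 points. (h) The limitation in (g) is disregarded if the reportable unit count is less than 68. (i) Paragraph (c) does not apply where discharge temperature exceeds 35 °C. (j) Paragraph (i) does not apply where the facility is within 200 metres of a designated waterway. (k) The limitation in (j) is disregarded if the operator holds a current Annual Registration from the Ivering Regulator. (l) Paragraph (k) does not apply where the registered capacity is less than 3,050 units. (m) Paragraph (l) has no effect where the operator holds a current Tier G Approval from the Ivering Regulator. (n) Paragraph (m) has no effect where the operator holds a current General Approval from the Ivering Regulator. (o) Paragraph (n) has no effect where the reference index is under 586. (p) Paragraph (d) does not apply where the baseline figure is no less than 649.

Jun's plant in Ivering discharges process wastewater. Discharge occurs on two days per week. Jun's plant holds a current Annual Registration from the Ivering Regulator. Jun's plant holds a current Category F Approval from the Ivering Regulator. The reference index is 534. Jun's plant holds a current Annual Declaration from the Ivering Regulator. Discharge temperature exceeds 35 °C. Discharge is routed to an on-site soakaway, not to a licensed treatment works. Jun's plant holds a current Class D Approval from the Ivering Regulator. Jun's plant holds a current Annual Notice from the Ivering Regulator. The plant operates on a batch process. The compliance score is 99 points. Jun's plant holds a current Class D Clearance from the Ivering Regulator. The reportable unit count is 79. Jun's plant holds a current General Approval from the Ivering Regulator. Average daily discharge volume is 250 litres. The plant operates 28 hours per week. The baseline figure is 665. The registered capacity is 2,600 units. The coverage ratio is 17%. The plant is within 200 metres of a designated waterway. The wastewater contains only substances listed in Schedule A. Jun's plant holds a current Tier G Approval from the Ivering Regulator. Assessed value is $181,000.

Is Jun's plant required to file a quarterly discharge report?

Yes — Jun's plant must file a quarterly discharge report.

Exception (a) does not apply: discharge is not routed to a licensed treatment works.
Exception (b) is satisfied on its face — average daily discharge volume is 250 litres, below the 260 litres limit; a current Annual Declaration is held; discharge occurs on no more than two days per week. But applying paragraphs (g)–(h): (g) is engaged — the compliance score is 99 points, under the 100 points limit. (h), which would lift (g), is not engaged — the reportable unit count is 79, not less than 68. Exception (b) does not apply.
Exception (c): the wastewater is Schedule-A-only; the coverage ratio is 17%, meeting the 17% threshold — every condition holds. However, paragraphs (i)–(o) must be considered: (i) operates against (c): discharge temperature exceeds 35 °C. (j) is engaged (the plant is within 200 m of a designated waterway), but is set aside by (k): (k) operates against (j): a current Annual Registration is held. (l) would limit (k) — the registered capacity is 2,600 units, less than the 3,050 units limit — but (m) sets (l) aside: (m) operates — a current Tier G Approval is held. (n) would limit (m) — a current General Approval is held — but (o) sets (n) aside: (o) operates against (n): the reference index is 534, under the 586 limit. (c) is therefore removed.
Exception (d)'s conditions are all satisfied: the facility's operating hours per week are 28, less than the 30 limit; a current Class D Clearance is held. Turning to paragraph (p): (p) operates — the baseline figure is 665, meeting the 649 threshold. Exception (d) does not apply.
Exception (e) requires that assessed value is below $179,000; but assessed value is $181,000, not below $179,000, so (e) is unavailable.
No exception applies. The general rule governs.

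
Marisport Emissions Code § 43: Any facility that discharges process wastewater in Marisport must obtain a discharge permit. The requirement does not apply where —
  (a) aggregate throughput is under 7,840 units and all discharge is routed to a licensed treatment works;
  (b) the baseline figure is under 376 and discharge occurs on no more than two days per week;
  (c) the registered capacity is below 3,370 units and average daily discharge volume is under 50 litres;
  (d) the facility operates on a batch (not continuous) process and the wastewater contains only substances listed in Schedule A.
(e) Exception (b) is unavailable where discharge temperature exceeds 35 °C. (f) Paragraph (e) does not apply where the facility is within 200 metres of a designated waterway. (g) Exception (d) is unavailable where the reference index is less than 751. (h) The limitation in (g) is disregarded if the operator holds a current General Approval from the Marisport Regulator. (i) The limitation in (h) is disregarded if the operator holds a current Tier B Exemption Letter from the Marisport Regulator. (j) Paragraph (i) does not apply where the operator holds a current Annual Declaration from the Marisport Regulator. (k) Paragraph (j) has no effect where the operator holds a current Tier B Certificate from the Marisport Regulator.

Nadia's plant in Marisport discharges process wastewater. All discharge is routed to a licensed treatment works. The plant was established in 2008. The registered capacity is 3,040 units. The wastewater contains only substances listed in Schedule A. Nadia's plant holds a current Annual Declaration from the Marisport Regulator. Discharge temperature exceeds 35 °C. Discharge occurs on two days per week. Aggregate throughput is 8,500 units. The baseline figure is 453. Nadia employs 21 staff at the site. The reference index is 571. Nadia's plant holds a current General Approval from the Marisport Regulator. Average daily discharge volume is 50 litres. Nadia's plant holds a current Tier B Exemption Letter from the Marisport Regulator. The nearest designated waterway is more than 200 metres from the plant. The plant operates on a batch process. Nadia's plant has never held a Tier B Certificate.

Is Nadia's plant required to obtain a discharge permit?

No — exception (d) applies; Nadia's plant is not required to obtain a discharge permit.

Exception (a) fails — aggregate throughput is 8,500 units, not under 7,840 units.
Exception (b) does not apply: the baseline figure is 453, not under 376.
Exception (c) fails — average daily discharge volume is 50 litres, not under 50 litres.
Exception (d)'s conditions are all satisfied: the facility operates on a batch process; the wastewater is Schedule-A-only. Under paragraphs (g)–(k): (g) would limit (d) — the reference index is 571, less than the 751 limit — but (h) sets (g) aside: (h) operates — a current General Approval is held. (i) would limit (h) — a current Tier B Exemption Letter is held — but (j) sets (i) aside: (j) operates against (i): a current Annual Declaration is held. (k), which would lift (j), is inapplicable — there is no Tier B Certificate in force. Exception (d) stands.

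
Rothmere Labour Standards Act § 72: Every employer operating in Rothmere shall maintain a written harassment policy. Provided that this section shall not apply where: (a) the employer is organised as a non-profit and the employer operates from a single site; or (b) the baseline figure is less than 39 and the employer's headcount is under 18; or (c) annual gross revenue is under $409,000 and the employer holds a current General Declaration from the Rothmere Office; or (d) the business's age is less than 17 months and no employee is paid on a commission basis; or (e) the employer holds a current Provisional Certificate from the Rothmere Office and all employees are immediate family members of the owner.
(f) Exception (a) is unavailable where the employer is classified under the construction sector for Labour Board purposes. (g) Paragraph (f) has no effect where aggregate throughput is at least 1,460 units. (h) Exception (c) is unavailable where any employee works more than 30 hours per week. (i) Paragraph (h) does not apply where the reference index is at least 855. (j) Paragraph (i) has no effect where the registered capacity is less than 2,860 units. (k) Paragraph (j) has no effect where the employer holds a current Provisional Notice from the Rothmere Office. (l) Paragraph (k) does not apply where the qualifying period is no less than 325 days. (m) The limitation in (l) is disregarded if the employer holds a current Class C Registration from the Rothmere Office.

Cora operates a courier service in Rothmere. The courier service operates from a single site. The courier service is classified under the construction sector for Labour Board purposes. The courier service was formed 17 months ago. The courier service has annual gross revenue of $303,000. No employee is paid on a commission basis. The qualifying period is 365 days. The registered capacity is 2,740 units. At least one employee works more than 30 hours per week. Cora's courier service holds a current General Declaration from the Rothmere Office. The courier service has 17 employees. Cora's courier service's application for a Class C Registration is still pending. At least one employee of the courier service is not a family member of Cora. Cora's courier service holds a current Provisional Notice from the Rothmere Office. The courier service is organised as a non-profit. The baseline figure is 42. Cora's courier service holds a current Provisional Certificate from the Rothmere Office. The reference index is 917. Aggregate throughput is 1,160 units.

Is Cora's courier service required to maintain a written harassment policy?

Yes — Cora's courier service must maintain a written harassment policy.

Exception (a): the employer is a non-profit; the employer operates from a single site — every condition holds. However, paragraphs (f)–(g) must be considered: (f) operates — the courier service is classified under the construction sector. (g) does not operate here (aggregate throughput is 1,160 units, short of 1,460 units), so (f) stands. So (a) is unavailable.
Exception (b) requires that the baseline figure is less than 39; but the baseline figure is 42, not less than 39, so (b) is unavailable.
Exception (c)'s conditions are all satisfied: annual gross revenue is $303,000, under the $409,000 limit; a current General Declaration is held. However, paragraphs (h)–(m) must be considered: (h) operates against (c): at least one employee exceeds 30 hours/week. (i) is triggered (the reference index is 917, meeting the 855 threshold), but is set aside by (j): (j) is triggered — the registered capacity is 2,740 units, less than the 2,860 units limit. (k) would limit (j) — a current Provisional Notice is held — but (l) sets (k) aside: (l) operates against (k): the qualifying period is 365 days, meeting the 325 days threshold. (m), which would lift (l), does not operate here — the Class C Registration is not current. Exception (c) does not apply.
Exception (d) fails — the business's age is 17 months, not less than 17 months.
Exception (e) fails — at least one employee is not a family member.
No exception applies. The general rule governs.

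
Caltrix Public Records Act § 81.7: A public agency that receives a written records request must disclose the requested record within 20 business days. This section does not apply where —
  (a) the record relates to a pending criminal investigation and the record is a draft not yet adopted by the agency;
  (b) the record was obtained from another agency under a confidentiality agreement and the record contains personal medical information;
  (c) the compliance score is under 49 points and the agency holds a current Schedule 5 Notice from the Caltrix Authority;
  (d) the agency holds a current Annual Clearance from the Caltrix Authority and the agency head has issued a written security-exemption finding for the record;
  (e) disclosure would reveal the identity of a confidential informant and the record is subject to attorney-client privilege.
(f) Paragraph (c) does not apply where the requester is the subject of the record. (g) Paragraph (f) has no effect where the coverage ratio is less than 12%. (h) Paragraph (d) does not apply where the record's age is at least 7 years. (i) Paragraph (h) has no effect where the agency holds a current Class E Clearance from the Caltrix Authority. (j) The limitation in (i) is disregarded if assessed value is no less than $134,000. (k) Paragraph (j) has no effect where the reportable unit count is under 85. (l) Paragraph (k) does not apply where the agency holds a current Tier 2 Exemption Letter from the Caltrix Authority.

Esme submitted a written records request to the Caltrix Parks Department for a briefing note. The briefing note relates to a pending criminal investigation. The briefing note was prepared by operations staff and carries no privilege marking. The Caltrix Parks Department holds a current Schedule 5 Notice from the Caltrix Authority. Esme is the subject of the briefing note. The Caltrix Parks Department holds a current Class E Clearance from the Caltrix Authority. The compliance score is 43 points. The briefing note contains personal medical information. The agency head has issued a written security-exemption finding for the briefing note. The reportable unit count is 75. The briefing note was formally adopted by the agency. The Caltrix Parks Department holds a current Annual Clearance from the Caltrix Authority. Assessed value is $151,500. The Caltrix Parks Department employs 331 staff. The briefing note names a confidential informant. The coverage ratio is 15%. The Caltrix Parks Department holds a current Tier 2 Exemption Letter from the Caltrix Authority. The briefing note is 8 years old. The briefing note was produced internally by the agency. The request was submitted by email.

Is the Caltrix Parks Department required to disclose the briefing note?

Exception (a) requires that the record is a draft not yet adopted by the agency; but the briefing note has been formally adopted, so (a) is unavailable.
Exception (b) fails — the briefing note was produced internally.
Exception (c)'s conditions are all satisfied: the compliance score is 43 points, under the 49 points limit; a current Schedule 5 Notice is held. But applying paragraphs (f)–(g): (f) operates — Esme is the subject of the briefing note. (g), which would lift (f), is not engaged — the coverage ratio is 15%, not less than 12%. (c) is therefore removed.
All of (d)'s requirements are met (a current Annual Clearance is held; a written security-exemption finding has been issued). But: (h) applies — the record's age is 8 years, meeting the 7 years threshold. (i) is engaged (a current Class E Clearance is held), but is itself disapplied by (j): (j) operates against (i): assessed value is $151,500, meeting the $134,000 threshold. (k) would limit (j) — the reportable unit count is 75, under the 85 limit — but (l) sets (k) aside: (l) operates against (k): a current Tier 2 Exemption Letter is held. Exception (d) does not apply.
Exception (e) fails — the briefing note carries no privilege marking.
No exception displaces § 81.7.

Yes — the Caltrix Parks Department must disclose the briefing note.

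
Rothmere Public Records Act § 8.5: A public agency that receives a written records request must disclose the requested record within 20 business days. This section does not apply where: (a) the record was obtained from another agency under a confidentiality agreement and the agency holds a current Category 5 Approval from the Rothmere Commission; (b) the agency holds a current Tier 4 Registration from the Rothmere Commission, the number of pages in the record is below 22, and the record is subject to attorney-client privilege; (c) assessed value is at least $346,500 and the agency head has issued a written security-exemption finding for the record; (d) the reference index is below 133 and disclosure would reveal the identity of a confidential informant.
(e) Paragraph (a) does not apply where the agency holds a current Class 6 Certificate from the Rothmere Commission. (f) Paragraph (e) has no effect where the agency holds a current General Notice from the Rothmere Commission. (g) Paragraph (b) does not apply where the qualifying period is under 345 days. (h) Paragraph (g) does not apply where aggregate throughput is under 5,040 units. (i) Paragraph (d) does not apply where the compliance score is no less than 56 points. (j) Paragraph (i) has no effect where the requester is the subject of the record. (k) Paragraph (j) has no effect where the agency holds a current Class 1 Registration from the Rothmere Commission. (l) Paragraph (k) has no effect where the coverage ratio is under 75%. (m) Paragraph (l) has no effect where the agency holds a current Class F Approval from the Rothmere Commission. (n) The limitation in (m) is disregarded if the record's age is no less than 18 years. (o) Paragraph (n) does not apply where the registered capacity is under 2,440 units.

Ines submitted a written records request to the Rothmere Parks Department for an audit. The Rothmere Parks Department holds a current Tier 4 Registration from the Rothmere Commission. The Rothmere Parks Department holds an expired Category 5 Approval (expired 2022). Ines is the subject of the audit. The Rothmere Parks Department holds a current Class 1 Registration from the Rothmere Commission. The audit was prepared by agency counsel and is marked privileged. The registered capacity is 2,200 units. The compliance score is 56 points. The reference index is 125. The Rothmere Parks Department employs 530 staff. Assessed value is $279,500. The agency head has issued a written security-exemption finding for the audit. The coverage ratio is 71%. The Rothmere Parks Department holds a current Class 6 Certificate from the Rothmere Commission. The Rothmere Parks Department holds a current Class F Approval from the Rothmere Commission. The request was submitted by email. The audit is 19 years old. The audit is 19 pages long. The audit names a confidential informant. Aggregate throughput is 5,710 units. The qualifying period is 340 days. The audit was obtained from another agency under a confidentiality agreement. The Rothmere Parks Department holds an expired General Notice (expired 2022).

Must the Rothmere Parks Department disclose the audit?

Yes — the Rothmere Parks Department must disclose the audit.

Exception (a) does not apply: the Category 5 Approval is not current.
Exception (b) is satisfied on its face — a current Tier 4 Registration is held; the number of pages in the record is 19, below the 22 limit; the audit is privileged. However, paragraphs (g)–(h) must be considered: (g) operates against (b): the qualifying period is 340 days, under the 345 days limit. (h), which would lift (g), is not engaged — aggregate throughput is 5,710 units, not under 5,040 units. Exception (b) does not apply.
Exception (c) fails — assessed value is $279,500, short of $346,500.
Exception (d): the reference index is 125, below the 133 limit; the audit names a confidential informant — every condition holds. But: (i) operates against (d): the compliance score is 56 points, meeting the 56 points threshold. (j) would limit (i) — Ines is the subject of the audit — but (k) sets (j) aside: (k) operates against (j): a current Class 1 Registration is held. (l) applies (the coverage ratio is 71%, under the 75% limit), but is itself disapplied by (m): (m) operates against (l): a current Class F Approval is held. (n) applies (the record's age is 19 years, meeting the 18 years threshold), but is displaced by (o): (o) operates — the registered capacity is 2,200 units, under the 2,440 units limit. (d) is therefore removed.
No exception applies. The general rule governs.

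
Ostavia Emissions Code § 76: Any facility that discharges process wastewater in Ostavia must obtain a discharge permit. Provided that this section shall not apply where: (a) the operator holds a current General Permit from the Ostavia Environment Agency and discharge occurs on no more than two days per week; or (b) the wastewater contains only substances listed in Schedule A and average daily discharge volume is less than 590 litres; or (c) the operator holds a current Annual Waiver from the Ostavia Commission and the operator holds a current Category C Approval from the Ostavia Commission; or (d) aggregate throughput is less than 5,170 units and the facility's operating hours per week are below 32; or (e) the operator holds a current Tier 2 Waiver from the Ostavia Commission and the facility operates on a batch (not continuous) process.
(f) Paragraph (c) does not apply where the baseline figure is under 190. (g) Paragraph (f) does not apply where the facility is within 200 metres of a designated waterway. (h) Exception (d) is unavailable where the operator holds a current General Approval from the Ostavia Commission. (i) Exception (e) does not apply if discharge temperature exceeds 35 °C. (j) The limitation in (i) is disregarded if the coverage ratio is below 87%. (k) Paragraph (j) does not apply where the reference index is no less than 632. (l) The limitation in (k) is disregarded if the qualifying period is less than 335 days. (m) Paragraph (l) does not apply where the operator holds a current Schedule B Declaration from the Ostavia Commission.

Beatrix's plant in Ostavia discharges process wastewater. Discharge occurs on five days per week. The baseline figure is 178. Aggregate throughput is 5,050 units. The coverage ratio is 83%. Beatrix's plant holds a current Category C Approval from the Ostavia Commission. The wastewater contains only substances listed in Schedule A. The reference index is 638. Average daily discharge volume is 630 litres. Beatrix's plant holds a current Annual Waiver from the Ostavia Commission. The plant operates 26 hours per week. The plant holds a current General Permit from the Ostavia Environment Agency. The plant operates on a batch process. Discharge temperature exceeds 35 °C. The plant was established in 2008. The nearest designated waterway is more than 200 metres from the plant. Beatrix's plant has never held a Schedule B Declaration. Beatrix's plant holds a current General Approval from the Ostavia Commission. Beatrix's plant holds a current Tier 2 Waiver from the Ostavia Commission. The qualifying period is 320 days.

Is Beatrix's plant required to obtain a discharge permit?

Exception (a) does not apply: discharge occurs on five days per week.
Exception (b) does not apply: average daily discharge volume is 630 litres, not less than 590 litres.
Exception (c): a current Annual Waiver is held; a current Category C Approval is held — every condition holds. But applying paragraphs (f)–(g): (f) applies — the baseline figure is 178, under the 190 limit. (g), which would lift (f), is not engaged — the plant is more than 200 m from any designated waterway. (c) is therefore removed.
Exception (d) is satisfied on its face — aggregate throughput is 5,050 units, less than the 5,170 units limit; the facility's operating hours per week are 26, below the 32 limit. However, paragraph (h) must be considered: (h) operates against (d): a current General Approval is held. So (d) is unavailable.
All of (e)'s requirements are met (a current Tier 2 Waiver is held; the facility operates on a batch process). Applying paragraphs (i)–(m): (i) is engaged (discharge temperature exceeds 35 °C), but yields to (j): (j) is engaged — the coverage ratio is 83%, below the 87% limit. (k) is engaged (the reference index is 638, meeting the 632 threshold), but is overridden by (l): (l) is engaged — the qualifying period is 320 days, less than the 335 days limit. (m) is not triggered (no current Schedule B Declaration is held), so (l) stands. Exception (e) stands.

No — exception (e) applies; Beatrix's plant is not required to obtain a discharge permit.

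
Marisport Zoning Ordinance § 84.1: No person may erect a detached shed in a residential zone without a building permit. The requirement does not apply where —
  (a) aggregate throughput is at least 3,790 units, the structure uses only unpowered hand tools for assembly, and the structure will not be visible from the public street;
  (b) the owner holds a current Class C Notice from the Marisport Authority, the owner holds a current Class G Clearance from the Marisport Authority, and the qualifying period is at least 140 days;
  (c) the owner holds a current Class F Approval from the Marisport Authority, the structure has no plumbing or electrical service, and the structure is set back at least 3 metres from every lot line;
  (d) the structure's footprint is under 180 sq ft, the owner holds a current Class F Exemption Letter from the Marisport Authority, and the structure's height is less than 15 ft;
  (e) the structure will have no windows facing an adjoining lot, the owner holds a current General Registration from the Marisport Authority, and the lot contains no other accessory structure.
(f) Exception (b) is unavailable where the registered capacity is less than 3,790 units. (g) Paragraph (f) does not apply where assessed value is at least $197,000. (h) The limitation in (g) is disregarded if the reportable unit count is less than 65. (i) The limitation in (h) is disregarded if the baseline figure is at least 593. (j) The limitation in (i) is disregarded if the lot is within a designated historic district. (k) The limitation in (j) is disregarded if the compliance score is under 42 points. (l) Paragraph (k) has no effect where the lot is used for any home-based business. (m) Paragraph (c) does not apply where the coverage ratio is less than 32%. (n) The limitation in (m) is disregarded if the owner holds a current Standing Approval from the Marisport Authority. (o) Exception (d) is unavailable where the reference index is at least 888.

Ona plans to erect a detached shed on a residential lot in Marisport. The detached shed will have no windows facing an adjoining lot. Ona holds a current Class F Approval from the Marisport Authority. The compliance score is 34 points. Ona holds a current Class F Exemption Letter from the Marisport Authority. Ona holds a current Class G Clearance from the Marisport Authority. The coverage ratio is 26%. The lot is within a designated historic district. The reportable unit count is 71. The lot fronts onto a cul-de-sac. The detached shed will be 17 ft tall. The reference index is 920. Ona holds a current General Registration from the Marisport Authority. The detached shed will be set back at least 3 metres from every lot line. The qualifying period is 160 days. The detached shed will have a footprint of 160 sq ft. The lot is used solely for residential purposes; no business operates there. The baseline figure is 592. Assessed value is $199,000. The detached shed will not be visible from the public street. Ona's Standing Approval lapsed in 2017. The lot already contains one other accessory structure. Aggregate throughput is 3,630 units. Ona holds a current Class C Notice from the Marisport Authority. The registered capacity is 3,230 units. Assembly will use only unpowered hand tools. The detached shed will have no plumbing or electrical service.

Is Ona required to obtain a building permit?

Exception (a) requires that aggregate throughput is at least 3,790 units; but aggregate throughput is 3,630 units, short of 3,790 units, so (a) is unavailable.
Exception (b)'s conditions are all satisfied: a current Class C Notice is held; a current Class G Clearance is held; the qualifying period is 160 days, meeting the 140 days threshold. As to paragraphs (f)–(l): (f) would limit (b) — the registered capacity is 3,230 units, less than the 3,790 units limit — but (g) sets (f) aside: (g) operates against (f): assessed value is $199,000, meeting the $197,000 threshold. (h) is not engaged (the reportable unit count is 71, not less than 65), so (g) stands. So (b) applies.
All of (c)'s requirements are met (a current Class F Approval is held; there is no plumbing or electrical service; the setback is at least 3 m on every side). Turning to paragraphs (m)–(n): (m) operates against (c): the coverage ratio is 26%, less than the 32% limit. (n) is inapplicable (no current Standing Approval is held), so (m) stands. (c) is therefore removed.
Exception (d) does not apply: the structure's height is 17 ft, not less than 15 ft.
Exception (e) requires that the lot contains no other accessory structure; but the lot already has another accessory structure, so (e) is unavailable.

No — exception (b) applies; Ona does not need a building permit.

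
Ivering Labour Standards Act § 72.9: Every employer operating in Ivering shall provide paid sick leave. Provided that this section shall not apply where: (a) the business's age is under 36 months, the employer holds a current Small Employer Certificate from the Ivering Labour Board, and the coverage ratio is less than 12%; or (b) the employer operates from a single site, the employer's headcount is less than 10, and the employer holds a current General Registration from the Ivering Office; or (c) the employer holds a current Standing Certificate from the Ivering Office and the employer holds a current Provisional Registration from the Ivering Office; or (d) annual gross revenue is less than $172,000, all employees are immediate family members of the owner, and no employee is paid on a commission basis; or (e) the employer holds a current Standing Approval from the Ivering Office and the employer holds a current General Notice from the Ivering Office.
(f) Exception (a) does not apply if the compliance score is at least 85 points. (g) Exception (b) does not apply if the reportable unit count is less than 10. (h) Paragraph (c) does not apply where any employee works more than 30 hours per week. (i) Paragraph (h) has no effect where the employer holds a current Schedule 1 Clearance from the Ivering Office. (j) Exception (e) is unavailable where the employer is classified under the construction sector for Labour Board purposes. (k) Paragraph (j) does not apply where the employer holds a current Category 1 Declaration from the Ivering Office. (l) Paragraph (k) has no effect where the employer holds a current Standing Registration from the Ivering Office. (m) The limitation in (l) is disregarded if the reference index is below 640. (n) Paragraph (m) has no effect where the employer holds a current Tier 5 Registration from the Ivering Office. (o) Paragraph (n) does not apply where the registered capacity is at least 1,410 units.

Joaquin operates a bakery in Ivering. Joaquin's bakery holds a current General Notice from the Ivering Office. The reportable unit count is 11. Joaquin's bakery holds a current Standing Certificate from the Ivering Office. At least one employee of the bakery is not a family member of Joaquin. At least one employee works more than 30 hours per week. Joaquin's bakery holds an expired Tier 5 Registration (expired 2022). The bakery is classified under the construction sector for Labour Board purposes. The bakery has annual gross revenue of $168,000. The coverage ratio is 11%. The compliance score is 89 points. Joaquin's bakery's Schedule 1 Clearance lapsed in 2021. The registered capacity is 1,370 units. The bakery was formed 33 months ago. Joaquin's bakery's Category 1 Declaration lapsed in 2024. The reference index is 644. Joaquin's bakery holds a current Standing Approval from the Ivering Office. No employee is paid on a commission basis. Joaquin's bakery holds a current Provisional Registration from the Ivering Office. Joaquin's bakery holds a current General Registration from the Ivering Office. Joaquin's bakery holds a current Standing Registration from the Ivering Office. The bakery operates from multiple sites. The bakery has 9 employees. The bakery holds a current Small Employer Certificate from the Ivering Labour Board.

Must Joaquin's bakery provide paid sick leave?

Yes — Joaquin's bakery must provide paid sick leave.

All of (a)'s requirements are met (the business's age is 33 months, under the 36 months limit; a current Small Employer Certificate is held; the coverage ratio is 11%, less than the 12% limit). But: (f) is triggered — the compliance score is 89 points, meeting the 85 points threshold. So (a) is unavailable.
Exception (b) does not apply: the employer operates from multiple sites.
Exception (c)'s conditions are all satisfied: a current Standing Certificate is held; a current Provisional Registration is held. Turning to paragraphs (h)–(i): (h) operates against (c): at least one employee exceeds 30 hours/week. (i), which would lift (h), does not operate here — no current Schedule 1 Clearance is held. So (c) is unavailable.
Exception (d) requires that all employees are immediate family members of the owner; but at least one employee is not a family member, so (d) is unavailable.
All of (e)'s requirements are met (a current Standing Approval is held; a current General Notice is held). But applying paragraphs (j)–(o): (j) operates against (e): the bakery is classified under the construction sector. (k) is not engaged (there is no Category 1 Declaration in force), so (j) stands. So (e) is unavailable.
Every exception is unavailable, so the rule governs.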